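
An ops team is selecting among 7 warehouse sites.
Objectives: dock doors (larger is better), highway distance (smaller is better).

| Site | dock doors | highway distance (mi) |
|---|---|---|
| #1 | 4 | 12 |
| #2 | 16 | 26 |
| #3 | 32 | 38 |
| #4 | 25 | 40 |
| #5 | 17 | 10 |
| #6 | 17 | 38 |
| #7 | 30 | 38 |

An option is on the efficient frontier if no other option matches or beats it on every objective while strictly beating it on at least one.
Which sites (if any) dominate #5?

none

#1: worse on dock doors (4 vs 17).
#2: worse on dock doors (16 vs 17).
#3: worse on highway distance (38 vs 10).
#4: worse on highway distance (40 vs 10).
#6: worse on highway distance (38 vs 10).
#7: worse on highway distance (38 vs 10).
No option dominates #5.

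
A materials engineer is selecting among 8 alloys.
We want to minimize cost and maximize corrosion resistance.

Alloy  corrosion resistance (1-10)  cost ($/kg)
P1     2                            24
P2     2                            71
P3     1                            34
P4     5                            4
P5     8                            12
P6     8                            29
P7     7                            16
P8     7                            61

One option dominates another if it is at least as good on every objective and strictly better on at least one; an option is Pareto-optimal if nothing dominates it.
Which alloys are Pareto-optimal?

P4, P5

P1: dominated by P4 (corrosion resistance 5≥2, cost 4≤24).
P2: dominated by P1 (corrosion resistance 2≥2, cost 24≤71).
P3: dominated by P1 (corrosion resistance 2≥1, cost 24≤34).
P4: not dominated (best cost).
P5: not dominated.
P6: dominated by P5 (corrosion resistance 8≥8, cost 12≤29).
P7: dominated by P5 (corrosion resistance 8≥7, cost 12≤16).
P8: dominated by P5 (corrosion resistance 8≥7, cost 12≤61).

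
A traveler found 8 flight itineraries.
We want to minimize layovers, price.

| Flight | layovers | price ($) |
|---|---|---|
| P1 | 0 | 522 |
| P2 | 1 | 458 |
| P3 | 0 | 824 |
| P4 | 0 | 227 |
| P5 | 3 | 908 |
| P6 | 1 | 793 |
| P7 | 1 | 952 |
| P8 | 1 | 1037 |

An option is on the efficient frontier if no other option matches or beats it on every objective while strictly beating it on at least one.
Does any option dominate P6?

P1 vs P6: layovers 0≤1, price 522≤793 — P1 is at least as good on every objective and strictly better on at least one, so P1 dominates P6.

Yes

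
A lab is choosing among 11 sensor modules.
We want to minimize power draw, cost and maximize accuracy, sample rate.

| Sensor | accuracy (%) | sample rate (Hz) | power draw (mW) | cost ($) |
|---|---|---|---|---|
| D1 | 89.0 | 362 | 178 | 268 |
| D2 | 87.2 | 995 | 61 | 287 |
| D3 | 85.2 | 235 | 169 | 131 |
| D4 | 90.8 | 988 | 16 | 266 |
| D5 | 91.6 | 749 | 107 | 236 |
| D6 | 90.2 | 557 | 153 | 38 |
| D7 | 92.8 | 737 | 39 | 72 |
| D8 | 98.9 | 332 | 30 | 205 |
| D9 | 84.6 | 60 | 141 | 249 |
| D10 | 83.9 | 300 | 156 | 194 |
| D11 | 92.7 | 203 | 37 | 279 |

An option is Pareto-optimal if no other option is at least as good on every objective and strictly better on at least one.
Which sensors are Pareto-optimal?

D1: dominated by D4 (accuracy 90.8≥89.0, sample rate 988≥362, power draw 16≤178, cost 266≤268).
D2: not dominated (best sample rate).
D3: dominated by D6 (accuracy 90.2≥85.2, sample rate 557≥235, power draw 153≤169, cost 38≤131).
D4: not dominated (best power draw).
D5: not dominated.
D6: not dominated (best cost).
D7: not dominated.
D8: not dominated (best accuracy).
D9: dominated by D5 (accuracy 91.6≥84.6, sample rate 749≥60, power draw 107≤141, cost 236≤249).
D10: dominated by D6 (accuracy 90.2≥83.9, sample rate 557≥300, power draw 153≤156, cost 38≤194).
D11: dominated by D8 (accuracy 98.9≥92.7, sample rate 332≥203, power draw 30≤37, cost 205≤279).

D2, D4, D5, D6, D7, D8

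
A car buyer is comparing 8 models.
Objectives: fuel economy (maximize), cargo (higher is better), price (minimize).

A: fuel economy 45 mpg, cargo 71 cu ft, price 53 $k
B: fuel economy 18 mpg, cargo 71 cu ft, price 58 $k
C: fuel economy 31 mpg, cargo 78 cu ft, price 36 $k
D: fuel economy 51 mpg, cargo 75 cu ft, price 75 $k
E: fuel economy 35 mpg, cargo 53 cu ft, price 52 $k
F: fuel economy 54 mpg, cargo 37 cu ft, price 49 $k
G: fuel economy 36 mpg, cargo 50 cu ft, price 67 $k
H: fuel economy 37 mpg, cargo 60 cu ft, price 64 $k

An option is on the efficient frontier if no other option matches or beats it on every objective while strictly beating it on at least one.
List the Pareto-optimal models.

A: not dominated.
B: dominated by A (fuel economy 45≥18, cargo 71≥71, price 53≤58).
C: not dominated (best cargo).
D: not dominated.
E: not dominated.
F: not dominated (best fuel economy).
G: dominated by A (fuel economy 45≥36, cargo 71≥50, price 53≤67).
H: dominated by A (fuel economy 45≥37, cargo 71≥60, price 53≤64).

A, C, D, E, F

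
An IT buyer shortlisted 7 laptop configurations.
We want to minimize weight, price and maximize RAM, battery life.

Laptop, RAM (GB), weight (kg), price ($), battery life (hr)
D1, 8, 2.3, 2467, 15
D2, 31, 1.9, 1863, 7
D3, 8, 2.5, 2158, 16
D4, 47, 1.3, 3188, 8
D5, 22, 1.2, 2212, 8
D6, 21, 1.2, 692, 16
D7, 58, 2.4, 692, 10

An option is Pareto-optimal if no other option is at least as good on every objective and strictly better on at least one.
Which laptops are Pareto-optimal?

D1: dominated by D6 (RAM 21≥8, weight 1.2≤2.3, price 692≤2467, battery life 16≥15).
D2: not dominated.
D3: dominated by D6 (RAM 21≥8, weight 1.2≤2.5, price 692≤2158, battery life 16≥16).
D4: not dominated.
D5: not dominated.
D6: not dominated.
D7: not dominated (best RAM).

D2, D4, D5, D6, D7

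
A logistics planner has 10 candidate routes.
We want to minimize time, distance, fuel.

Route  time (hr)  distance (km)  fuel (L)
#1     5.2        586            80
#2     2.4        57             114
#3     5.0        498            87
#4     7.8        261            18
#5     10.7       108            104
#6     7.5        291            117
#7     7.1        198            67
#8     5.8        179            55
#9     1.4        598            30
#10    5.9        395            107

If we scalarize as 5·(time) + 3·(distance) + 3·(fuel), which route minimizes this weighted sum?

#1: 5·5.2 + 3·586 + 3·80 = 2024.0
#2: 5·2.4 + 3·57 + 3·114 = 525.0
#3: 5·5.0 + 3·498 + 3·87 = 1780.0
#4: 5·7.8 + 3·261 + 3·18 = 876.0
#5: 5·10.7 + 3·108 + 3·104 = 689.5
#6: 5·7.5 + 3·291 + 3·117 = 1261.5
#7: 5·7.1 + 3·198 + 3·67 = 830.5
#8: 5·5.8 + 3·179 + 3·55 = 731.0
#9: 5·1.4 + 3·598 + 3·30 = 1891.0
#10: 5·5.9 + 3·395 + 3·107 = 1535.5
Lowest: #2 at 525.0.

#2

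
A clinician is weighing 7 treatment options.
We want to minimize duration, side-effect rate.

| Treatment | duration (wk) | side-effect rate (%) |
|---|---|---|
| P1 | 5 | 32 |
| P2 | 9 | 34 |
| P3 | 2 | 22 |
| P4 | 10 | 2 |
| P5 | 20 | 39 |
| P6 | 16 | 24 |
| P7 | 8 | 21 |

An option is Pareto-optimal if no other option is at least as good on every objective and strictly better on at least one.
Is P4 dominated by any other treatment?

No

P1: worse on side-effect rate (32 vs 2).
P2: worse on side-effect rate (34 vs 2).
P3: worse on side-effect rate (22 vs 2).
P5: worse on duration (20 vs 10).
P6: worse on duration (16 vs 10).
P7: worse on side-effect rate (21 vs 2).
No option is at least as good as P4 on every objective and strictly better on one.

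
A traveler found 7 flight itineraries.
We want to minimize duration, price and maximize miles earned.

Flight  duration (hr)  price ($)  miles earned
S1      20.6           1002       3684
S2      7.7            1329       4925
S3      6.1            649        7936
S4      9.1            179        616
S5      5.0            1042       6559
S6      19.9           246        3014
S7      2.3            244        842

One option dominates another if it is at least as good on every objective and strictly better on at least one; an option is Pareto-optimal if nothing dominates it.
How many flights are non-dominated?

S1: dominated by S3 (duration 6.1≤20.6, price 649≤1002, miles earned 7936≥3684).
S2: dominated by S3 (duration 6.1≤7.7, price 649≤1329, miles earned 7936≥4925).
S3: not dominated (best miles earned).
S4: not dominated (best price).
S5: not dominated.
S6: not dominated.
S7: not dominated (best duration).
Pareto-optimal: S3, S4, S5, S6, S7 → 5.

5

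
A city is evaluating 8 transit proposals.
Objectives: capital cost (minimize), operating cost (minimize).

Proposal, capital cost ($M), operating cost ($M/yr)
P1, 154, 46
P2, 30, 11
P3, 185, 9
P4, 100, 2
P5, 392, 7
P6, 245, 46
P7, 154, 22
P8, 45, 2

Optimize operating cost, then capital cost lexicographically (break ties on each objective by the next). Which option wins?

First minimize operating cost: best is 2, kept {P4, P8}.
Then minimize capital cost: best is 45, kept {P8}.

P8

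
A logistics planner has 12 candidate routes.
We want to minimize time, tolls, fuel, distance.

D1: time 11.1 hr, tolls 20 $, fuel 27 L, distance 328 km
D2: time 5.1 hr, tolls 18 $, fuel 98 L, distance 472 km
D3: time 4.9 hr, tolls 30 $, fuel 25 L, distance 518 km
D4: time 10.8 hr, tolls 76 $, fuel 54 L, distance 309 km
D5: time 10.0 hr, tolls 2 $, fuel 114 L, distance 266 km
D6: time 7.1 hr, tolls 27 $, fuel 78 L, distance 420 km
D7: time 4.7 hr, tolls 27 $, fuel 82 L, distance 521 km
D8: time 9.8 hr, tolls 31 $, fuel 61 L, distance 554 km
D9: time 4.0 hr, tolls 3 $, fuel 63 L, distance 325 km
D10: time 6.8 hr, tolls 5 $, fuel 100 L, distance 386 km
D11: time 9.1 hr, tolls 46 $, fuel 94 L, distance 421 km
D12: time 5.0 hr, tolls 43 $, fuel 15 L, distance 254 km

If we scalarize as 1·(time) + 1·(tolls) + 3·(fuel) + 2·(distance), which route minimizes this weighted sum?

D1: 1·11.1 + 1·20 + 3·27 + 2·328 = 768.1
D2: 1·5.1 + 1·18 + 3·98 + 2·472 = 1261.1
D3: 1·4.9 + 1·30 + 3·25 + 2·518 = 1145.9
D4: 1·10.8 + 1·76 + 3·54 + 2·309 = 866.8
D5: 1·10.0 + 1·2 + 3·114 + 2·266 = 886.0
D6: 1·7.1 + 1·27 + 3·78 + 2·420 = 1108.1
D7: 1·4.7 + 1·27 + 3·82 + 2·521 = 1319.7
D8: 1·9.8 + 1·31 + 3·61 + 2·554 = 1331.8
D9: 1·4.0 + 1·3 + 3·63 + 2·325 = 846.0
D10: 1·6.8 + 1·5 + 3·100 + 2·386 = 1083.8
D11: 1·9.1 + 1·46 + 3·94 + 2·421 = 1179.1
D12: 1·5.0 + 1·43 + 3·15 + 2·254 = 601.0
Lowest: D12 at 601.0.

D12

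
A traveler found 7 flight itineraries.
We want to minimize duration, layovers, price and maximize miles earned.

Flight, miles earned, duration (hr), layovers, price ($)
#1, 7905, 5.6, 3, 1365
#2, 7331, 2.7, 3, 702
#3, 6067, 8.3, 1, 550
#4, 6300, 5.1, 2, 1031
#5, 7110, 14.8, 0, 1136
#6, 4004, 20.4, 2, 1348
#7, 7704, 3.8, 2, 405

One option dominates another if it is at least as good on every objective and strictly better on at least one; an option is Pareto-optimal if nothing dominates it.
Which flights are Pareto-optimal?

#1, #2, #3, #5, #7

#1: not dominated (best miles earned).
#2: not dominated (best duration).
#3: not dominated.
#4: dominated by #7 (miles earned 7704≥6300, duration 3.8≤5.1, layovers 2≤2, price 405≤1031).
#5: not dominated (best layovers).
#6: dominated by #3 (miles earned 6067≥4004, duration 8.3≤20.4, layovers 1≤2, price 550≤1348).
#7: not dominated (best price).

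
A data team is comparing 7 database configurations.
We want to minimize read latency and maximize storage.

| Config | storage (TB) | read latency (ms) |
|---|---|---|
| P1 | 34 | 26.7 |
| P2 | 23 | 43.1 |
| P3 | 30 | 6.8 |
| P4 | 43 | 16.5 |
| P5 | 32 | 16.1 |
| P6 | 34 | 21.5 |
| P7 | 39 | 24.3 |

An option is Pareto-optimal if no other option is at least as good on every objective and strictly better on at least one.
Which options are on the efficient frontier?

P3, P4, P5

P1: dominated by P4 (storage 43≥34, read latency 16.5≤26.7).
P2: dominated by P1 (storage 34≥23, read latency 26.7≤43.1).
P3: not dominated (best read latency).
P4: not dominated (best storage).
P5: not dominated.
P6: dominated by P4 (storage 43≥34, read latency 16.5≤21.5).
P7: dominated by P4 (storage 43≥39, read latency 16.5≤24.3).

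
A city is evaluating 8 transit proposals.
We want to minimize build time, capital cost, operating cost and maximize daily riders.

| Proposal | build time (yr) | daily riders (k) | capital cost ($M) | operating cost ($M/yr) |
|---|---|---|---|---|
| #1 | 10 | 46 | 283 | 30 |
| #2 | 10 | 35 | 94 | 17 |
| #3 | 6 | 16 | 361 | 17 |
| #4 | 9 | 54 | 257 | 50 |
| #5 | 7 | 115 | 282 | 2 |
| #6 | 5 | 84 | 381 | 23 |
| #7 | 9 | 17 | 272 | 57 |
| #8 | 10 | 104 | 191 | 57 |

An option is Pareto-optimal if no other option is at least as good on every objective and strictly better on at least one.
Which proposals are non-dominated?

#1: dominated by #5 (build time 7≤10, daily riders 115≥46, capital cost 282≤283, operating cost 2≤30).
#2: not dominated (best capital cost).
#3: not dominated.
#4: not dominated.
#5: not dominated (best daily riders).
#6: not dominated (best build time).
#7: dominated by #4 (build time 9≤9, daily riders 54≥17, capital cost 257≤272, operating cost 50≤57).
#8: not dominated.

#2, #3, #4, #5, #6, #8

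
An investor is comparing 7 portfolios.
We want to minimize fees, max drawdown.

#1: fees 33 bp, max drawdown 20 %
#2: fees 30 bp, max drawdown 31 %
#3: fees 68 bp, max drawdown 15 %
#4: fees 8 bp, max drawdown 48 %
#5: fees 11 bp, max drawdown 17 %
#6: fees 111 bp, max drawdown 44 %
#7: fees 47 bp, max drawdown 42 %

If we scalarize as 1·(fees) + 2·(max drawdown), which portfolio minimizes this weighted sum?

#5

#1: 1·33 + 2·20 = 73
#2: 1·30 + 2·31 = 92
#3: 1·68 + 2·15 = 98
#4: 1·8 + 2·48 = 104
#5: 1·11 + 2·17 = 45
#6: 1·111 + 2·44 = 199
#7: 1·47 + 2·42 = 131
Lowest: #5 at 45.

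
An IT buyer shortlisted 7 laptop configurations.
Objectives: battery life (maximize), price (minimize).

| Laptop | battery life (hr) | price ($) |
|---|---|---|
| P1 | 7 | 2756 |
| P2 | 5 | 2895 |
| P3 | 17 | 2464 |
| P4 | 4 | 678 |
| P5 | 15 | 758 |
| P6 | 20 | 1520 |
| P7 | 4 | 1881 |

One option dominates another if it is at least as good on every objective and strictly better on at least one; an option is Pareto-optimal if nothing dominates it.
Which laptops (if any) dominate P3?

P6: battery life 20≥17, price 1520≤2464 — dominates P3.
Others (P1, P2, P4, P5, P7) are each worse than P3 on at least one objective.

P6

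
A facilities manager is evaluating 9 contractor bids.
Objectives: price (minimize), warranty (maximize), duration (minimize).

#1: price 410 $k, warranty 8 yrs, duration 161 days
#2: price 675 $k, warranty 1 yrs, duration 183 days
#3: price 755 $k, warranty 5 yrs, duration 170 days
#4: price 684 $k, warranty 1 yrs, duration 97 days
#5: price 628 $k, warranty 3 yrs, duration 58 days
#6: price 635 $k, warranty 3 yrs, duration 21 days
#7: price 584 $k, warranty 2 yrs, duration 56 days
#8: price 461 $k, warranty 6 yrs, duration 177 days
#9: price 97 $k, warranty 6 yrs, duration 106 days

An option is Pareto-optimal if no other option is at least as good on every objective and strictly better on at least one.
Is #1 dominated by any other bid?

#2: worse on price (675 vs 410).
#3: worse on price (755 vs 410).
#4: worse on price (684 vs 410).
#5: worse on price (628 vs 410).
#6: worse on price (635 vs 410).
#7: worse on price (584 vs 410).
#8: worse on price (461 vs 410).
#9: worse on warranty (6 vs 8).
No option is at least as good as #1 on every objective and strictly better on one.

No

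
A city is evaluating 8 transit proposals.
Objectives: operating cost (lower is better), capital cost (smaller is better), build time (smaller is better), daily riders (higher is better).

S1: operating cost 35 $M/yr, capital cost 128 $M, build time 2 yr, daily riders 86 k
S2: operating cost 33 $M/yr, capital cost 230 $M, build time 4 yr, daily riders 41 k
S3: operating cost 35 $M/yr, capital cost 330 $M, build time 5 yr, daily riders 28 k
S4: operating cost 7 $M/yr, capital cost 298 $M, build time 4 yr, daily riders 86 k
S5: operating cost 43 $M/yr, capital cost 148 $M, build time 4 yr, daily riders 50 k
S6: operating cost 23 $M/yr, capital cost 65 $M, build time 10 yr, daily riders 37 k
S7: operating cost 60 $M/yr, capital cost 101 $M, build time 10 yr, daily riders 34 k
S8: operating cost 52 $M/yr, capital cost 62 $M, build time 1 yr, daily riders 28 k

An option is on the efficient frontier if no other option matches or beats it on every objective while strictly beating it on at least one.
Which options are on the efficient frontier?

S1, S2, S4, S6, S8

S1: not dominated.
S2: not dominated.
S3: dominated by S1 (operating cost 35≤35, capital cost 128≤330, build time 2≤5, daily riders 86≥28).
S4: not dominated (best operating cost).
S5: dominated by S1 (operating cost 35≤43, capital cost 128≤148, build time 2≤4, daily riders 86≥50).
S6: not dominated.
S7: dominated by S6 (operating cost 23≤60, capital cost 65≤101, build time 10≤10, daily riders 37≥34).
S8: not dominated (best capital cost).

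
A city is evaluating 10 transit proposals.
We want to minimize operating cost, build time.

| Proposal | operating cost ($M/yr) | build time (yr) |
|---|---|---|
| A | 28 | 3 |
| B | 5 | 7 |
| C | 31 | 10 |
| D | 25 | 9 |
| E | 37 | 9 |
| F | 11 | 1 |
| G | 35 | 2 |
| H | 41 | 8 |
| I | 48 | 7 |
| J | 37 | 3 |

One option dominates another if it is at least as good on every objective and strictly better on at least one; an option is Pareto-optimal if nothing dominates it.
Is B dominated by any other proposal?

A: worse on operating cost (28 vs 5).
C: worse on operating cost (31 vs 5).
D: worse on operating cost (25 vs 5).
E: worse on operating cost (37 vs 5).
F: worse on operating cost (11 vs 5).
G: worse on operating cost (35 vs 5).
H: worse on operating cost (41 vs 5).
I: worse on operating cost (48 vs 5).
J: worse on operating cost (37 vs 5).
No option is at least as good as B on every objective and strictly better on one.

No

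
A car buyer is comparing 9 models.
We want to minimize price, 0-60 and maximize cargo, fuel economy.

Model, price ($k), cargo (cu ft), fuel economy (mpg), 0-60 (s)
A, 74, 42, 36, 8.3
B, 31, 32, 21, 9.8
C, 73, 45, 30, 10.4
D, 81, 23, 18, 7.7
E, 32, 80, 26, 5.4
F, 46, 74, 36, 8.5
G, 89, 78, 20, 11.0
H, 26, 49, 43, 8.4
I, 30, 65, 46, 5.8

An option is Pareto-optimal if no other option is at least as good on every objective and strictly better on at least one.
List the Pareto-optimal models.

A: dominated by I (price 30≤74, cargo 65≥42, fuel economy 46≥36, 0-60 5.8≤8.3).
B: dominated by H (price 26≤31, cargo 49≥32, fuel economy 43≥21, 0-60 8.4≤9.8).
C: dominated by F (price 46≤73, cargo 74≥45, fuel economy 36≥30, 0-60 8.5≤10.4).
D: dominated by E (price 32≤81, cargo 80≥23, fuel economy 26≥18, 0-60 5.4≤7.7).
E: not dominated (best cargo).
F: not dominated.
G: dominated by E (price 32≤89, cargo 80≥78, fuel economy 26≥20, 0-60 5.4≤11.0).
H: not dominated (best price).
I: not dominated (best fuel economy).

E, F, H, I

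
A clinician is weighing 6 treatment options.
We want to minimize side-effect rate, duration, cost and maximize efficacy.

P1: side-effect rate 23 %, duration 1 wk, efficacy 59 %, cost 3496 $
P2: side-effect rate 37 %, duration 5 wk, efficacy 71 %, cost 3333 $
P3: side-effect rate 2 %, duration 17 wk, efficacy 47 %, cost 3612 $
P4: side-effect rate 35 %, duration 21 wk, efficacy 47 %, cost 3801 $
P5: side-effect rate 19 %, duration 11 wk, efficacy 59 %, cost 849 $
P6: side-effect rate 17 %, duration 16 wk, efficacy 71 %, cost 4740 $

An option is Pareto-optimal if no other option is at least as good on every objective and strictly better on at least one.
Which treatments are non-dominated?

P1: not dominated (best duration).
P2: not dominated.
P3: not dominated (best side-effect rate).
P4: dominated by P1 (side-effect rate 23≤35, duration 1≤21, efficacy 59≥47, cost 3496≤3801).
P5: not dominated (best cost).
P6: not dominated.

P1, P2, P3, P5, P6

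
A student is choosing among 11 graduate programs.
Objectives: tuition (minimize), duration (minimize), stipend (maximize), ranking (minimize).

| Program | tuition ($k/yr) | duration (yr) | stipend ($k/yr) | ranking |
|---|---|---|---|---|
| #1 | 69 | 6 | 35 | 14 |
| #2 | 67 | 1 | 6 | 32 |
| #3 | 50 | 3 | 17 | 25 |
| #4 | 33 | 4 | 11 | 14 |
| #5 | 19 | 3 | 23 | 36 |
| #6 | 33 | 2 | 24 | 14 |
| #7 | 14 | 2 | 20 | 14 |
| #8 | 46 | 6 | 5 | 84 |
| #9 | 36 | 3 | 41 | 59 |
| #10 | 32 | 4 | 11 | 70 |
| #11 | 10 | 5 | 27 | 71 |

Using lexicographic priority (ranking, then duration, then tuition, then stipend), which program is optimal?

First minimize ranking: best is 14, kept {#1, #4, #6, #7}.
Then minimize duration: best is 2, kept {#6, #7}.
Then minimize tuition: best is 14, kept {#7}.

#7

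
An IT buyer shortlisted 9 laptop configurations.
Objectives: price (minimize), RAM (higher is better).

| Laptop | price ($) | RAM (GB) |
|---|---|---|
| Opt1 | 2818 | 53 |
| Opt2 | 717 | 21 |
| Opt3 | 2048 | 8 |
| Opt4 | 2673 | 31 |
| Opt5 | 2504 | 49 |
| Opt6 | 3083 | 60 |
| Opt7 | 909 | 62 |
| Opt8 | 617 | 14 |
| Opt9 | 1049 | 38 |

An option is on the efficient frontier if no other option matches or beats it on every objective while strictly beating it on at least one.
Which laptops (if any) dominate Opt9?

Opt7

Opt7: price 909≤1049, RAM 62≥38 — dominates Opt9.
Others (Opt1, Opt2, Opt3, Opt4, Opt5, Opt6, Opt8) are each worse than Opt9 on at least one objective.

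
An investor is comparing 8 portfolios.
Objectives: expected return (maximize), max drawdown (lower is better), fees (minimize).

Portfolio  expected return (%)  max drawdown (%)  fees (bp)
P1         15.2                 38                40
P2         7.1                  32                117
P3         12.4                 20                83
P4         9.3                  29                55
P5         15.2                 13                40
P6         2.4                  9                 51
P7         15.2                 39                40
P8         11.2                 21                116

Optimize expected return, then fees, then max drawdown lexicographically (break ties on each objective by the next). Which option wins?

First maximize expected return: best is 15.2, kept {P1, P5, P7}.
Then minimize fees: best is 40, kept {P1, P5, P7}.
Then minimize max drawdown: best is 13, kept {P5}.

P5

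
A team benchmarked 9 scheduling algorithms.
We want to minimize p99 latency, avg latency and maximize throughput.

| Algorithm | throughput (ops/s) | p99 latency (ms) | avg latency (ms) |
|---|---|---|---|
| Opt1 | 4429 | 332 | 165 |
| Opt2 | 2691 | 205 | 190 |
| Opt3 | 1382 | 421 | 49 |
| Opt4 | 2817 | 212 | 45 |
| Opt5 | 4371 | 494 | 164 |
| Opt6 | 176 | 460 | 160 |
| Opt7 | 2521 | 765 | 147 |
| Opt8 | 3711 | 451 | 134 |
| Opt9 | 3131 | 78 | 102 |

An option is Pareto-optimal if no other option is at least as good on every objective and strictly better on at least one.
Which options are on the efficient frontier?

Opt1, Opt4, Opt5, Opt8, Opt9

Opt1: not dominated (best throughput).
Opt2: dominated by Opt9 (throughput 3131≥2691, p99 latency 78≤205, avg latency 102≤190).
Opt3: dominated by Opt4 (throughput 2817≥1382, p99 latency 212≤421, avg latency 45≤49).
Opt4: not dominated (best avg latency).
Opt5: not dominated.
Opt6: dominated by Opt3 (throughput 1382≥176, p99 latency 421≤460, avg latency 49≤160).
Opt7: dominated by Opt4 (throughput 2817≥2521, p99 latency 212≤765, avg latency 45≤147).
Opt8: not dominated.
Opt9: not dominated (best p99 latency).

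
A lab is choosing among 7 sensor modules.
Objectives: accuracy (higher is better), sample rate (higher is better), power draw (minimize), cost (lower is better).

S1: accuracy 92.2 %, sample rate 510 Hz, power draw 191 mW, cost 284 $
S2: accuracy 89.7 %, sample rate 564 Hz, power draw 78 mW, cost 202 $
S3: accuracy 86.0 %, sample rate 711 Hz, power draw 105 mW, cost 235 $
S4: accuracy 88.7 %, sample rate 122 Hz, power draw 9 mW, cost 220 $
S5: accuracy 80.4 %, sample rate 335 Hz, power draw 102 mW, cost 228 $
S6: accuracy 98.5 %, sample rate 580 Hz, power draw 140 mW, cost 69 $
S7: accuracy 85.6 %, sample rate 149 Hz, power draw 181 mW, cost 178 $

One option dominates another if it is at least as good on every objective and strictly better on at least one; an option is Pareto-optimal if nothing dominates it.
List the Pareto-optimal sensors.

S2, S3, S4, S6

S1: dominated by S6 (accuracy 98.5≥92.2, sample rate 580≥510, power draw 140≤191, cost 69≤284).
S2: not dominated.
S3: not dominated (best sample rate).
S4: not dominated (best power draw).
S5: dominated by S2 (accuracy 89.7≥80.4, sample rate 564≥335, power draw 78≤102, cost 202≤228).
S6: not dominated (best accuracy).
S7: dominated by S6 (accuracy 98.5≥85.6, sample rate 580≥149, power draw 140≤181, cost 69≤178).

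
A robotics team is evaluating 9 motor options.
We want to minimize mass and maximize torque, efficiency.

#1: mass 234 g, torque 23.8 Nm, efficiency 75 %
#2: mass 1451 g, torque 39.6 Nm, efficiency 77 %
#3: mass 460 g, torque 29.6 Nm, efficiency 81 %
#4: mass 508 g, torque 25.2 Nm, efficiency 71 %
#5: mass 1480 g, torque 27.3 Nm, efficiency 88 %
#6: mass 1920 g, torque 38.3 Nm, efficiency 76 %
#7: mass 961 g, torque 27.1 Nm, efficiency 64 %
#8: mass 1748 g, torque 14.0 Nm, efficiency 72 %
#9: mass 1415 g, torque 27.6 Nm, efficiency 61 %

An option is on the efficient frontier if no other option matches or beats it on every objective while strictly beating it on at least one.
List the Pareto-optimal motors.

#1, #2, #3, #5

#1: not dominated (best mass).
#2: not dominated (best torque).
#3: not dominated.
#4: dominated by #3 (mass 460≤508, torque 29.6≥25.2, efficiency 81≥71).
#5: not dominated (best efficiency).
#6: dominated by #2 (mass 1451≤1920, torque 39.6≥38.3, efficiency 77≥76).
#7: dominated by #3 (mass 460≤961, torque 29.6≥27.1, efficiency 81≥64).
#8: dominated by #1 (mass 234≤1748, torque 23.8≥14.0, efficiency 75≥72).
#9: dominated by #3 (mass 460≤1415, torque 29.6≥27.6, efficiency 81≥61).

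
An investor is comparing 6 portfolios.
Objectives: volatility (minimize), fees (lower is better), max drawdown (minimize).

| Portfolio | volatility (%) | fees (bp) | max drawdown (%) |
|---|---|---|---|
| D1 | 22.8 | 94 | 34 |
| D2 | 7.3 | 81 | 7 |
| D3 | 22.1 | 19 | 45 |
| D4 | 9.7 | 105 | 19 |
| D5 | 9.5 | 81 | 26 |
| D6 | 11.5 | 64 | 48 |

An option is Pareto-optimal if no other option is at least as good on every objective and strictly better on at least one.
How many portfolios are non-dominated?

3

D1: dominated by D2 (volatility 7.3≤22.8, fees 81≤94, max drawdown 7≤34).
D2: not dominated (best volatility).
D3: not dominated (best fees).
D4: dominated by D2 (volatility 7.3≤9.7, fees 81≤105, max drawdown 7≤19).
D5: dominated by D2 (volatility 7.3≤9.5, fees 81≤81, max drawdown 7≤26).
D6: not dominated.
Pareto-optimal: D2, D3, D6 → 3.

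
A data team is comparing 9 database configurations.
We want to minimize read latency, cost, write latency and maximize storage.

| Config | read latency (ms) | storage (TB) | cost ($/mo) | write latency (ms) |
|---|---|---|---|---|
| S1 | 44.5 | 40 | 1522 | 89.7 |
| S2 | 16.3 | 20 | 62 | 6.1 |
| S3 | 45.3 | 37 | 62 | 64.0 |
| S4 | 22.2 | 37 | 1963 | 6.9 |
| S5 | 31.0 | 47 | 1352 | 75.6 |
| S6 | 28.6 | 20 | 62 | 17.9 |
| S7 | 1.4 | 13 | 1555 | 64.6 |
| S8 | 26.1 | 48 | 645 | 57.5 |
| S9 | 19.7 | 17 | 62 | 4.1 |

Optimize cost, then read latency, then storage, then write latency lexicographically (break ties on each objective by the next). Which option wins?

S2

First minimize cost: best is 62, kept {S2, S3, S6, S9}.
Then minimize read latency: best is 16.3, kept {S2}.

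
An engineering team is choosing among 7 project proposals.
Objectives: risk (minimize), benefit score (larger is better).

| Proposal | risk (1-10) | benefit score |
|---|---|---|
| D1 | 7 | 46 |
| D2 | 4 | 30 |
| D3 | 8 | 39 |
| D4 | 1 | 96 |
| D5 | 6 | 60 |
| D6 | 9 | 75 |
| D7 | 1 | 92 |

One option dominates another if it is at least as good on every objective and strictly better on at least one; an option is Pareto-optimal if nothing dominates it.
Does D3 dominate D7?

No

D3 vs D7: D3 is worse on risk (8 vs 1), so it does not dominate D7.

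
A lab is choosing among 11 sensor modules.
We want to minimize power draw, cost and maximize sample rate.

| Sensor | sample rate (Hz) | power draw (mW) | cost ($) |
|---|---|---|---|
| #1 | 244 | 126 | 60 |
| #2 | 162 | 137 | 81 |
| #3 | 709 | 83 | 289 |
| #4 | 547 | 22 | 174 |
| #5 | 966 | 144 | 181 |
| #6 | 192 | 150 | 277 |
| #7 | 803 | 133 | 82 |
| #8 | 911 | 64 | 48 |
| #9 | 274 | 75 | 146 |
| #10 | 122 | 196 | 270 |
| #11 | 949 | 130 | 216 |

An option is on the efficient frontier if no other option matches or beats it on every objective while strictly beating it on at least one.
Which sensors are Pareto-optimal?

#4, #5, #8, #11

#1: dominated by #8 (sample rate 911≥244, power draw 64≤126, cost 48≤60).
#2: dominated by #1 (sample rate 244≥162, power draw 126≤137, cost 60≤81).
#3: dominated by #8 (sample rate 911≥709, power draw 64≤83, cost 48≤289).
#4: not dominated (best power draw).
#5: not dominated (best sample rate).
#6: dominated by #1 (sample rate 244≥192, power draw 126≤150, cost 60≤277).
#7: dominated by #8 (sample rate 911≥803, power draw 64≤133, cost 48≤82).
#8: not dominated (best cost).
#9: dominated by #8 (sample rate 911≥274, power draw 64≤75, cost 48≤146).
#10: dominated by #1 (sample rate 244≥122, power draw 126≤196, cost 60≤270).
#11: not dominated.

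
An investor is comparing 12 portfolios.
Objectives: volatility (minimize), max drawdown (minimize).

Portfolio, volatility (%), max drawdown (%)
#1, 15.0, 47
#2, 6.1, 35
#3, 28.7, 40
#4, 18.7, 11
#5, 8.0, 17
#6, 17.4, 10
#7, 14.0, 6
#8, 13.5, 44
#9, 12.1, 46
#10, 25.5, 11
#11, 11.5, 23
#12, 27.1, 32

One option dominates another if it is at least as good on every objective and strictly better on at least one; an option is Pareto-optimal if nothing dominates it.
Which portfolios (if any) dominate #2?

none

#1: worse on volatility (15.0 vs 6.1).
#3: worse on volatility (28.7 vs 6.1).
#4: worse on volatility (18.7 vs 6.1).
#5: worse on volatility (8.0 vs 6.1).
#6: worse on volatility (17.4 vs 6.1).
#7: worse on volatility (14.0 vs 6.1).
#8: worse on volatility (13.5 vs 6.1).
#9: worse on volatility (12.1 vs 6.1).
#10: worse on volatility (25.5 vs 6.1).
#11: worse on volatility (11.5 vs 6.1).
#12: worse on volatility (27.1 vs 6.1).
No option dominates #2.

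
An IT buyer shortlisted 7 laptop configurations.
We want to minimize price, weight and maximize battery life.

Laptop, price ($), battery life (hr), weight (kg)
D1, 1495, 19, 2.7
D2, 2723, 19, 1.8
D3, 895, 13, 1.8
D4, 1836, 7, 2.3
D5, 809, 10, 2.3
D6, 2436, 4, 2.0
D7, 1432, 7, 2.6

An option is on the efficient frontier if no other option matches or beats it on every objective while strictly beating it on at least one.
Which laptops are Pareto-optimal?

D1: not dominated.
D2: not dominated.
D3: not dominated.
D4: dominated by D3 (price 895≤1836, battery life 13≥7, weight 1.8≤2.3).
D5: not dominated (best price).
D6: dominated by D3 (price 895≤2436, battery life 13≥4, weight 1.8≤2.0).
D7: dominated by D3 (price 895≤1432, battery life 13≥7, weight 1.8≤2.6).

D1, D2, D3, D5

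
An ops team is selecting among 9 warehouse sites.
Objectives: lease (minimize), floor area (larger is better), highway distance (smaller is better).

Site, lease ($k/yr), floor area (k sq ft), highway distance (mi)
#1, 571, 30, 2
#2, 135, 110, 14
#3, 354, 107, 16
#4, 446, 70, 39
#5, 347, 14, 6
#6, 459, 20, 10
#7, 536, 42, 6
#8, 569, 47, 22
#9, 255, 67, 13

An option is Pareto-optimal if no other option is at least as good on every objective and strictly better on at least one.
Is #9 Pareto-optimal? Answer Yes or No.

Yes

#1: worse on lease (571 vs 255).
#2: worse on highway distance (14 vs 13).
#3: worse on lease (354 vs 255).
#4: worse on lease (446 vs 255).
#5: worse on lease (347 vs 255).
#6: worse on lease (459 vs 255).
#7: worse on lease (536 vs 255).
#8: worse on lease (569 vs 255).
No option is at least as good as #9 on every objective and strictly better on one.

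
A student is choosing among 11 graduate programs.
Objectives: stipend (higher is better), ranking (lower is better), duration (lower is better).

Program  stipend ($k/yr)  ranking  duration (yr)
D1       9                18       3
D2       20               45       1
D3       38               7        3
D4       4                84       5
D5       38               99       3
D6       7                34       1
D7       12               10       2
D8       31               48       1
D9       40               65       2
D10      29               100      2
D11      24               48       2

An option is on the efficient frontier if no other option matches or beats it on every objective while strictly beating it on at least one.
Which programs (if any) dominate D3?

D1: worse on stipend (9 vs 38).
D2: worse on stipend (20 vs 38).
D4: worse on stipend (4 vs 38).
D5: worse on ranking (99 vs 7).
D6: worse on stipend (7 vs 38).
D7: worse on stipend (12 vs 38).
D8: worse on stipend (31 vs 38).
D9: worse on ranking (65 vs 7).
D10: worse on stipend (29 vs 38).
D11: worse on stipend (24 vs 38).
No option dominates D3.

none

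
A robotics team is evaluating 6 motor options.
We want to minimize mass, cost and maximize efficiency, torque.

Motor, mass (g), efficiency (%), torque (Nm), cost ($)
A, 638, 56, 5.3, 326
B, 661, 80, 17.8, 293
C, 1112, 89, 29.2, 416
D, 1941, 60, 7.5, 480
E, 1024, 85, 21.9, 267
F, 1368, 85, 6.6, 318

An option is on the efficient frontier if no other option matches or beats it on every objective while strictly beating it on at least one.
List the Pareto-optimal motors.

A, B, C, E

A: not dominated (best mass).
B: not dominated.
C: not dominated (best efficiency).
D: dominated by B (mass 661≤1941, efficiency 80≥60, torque 17.8≥7.5, cost 293≤480).
E: not dominated (best cost).
F: dominated by E (mass 1024≤1368, efficiency 85≥85, torque 21.9≥6.6, cost 267≤318).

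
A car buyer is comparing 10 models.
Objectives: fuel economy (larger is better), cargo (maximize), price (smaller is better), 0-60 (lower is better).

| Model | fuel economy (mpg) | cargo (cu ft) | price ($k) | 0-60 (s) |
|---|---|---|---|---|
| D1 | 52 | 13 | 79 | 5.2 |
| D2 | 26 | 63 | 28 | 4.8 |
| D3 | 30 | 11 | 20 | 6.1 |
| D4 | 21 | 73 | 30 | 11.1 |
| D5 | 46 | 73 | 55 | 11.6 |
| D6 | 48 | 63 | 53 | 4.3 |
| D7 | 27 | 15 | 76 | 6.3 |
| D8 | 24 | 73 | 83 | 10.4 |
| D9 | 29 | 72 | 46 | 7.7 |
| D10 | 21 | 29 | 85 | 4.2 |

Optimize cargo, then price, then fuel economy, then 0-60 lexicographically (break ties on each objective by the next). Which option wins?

D4

First maximize cargo: best is 73, kept {D4, D5, D8}.
Then minimize price: best is 30, kept {D4}.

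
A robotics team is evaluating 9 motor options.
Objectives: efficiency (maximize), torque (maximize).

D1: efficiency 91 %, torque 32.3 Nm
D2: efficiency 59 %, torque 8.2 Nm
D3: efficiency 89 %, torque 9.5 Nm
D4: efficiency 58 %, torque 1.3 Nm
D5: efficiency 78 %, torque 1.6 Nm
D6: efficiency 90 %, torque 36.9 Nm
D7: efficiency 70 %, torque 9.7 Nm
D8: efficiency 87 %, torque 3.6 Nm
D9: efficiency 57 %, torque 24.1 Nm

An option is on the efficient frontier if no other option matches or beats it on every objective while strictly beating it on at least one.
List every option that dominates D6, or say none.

D1: worse on torque (32.3 vs 36.9).
D2: worse on efficiency (59 vs 90).
D3: worse on efficiency (89 vs 90).
D4: worse on efficiency (58 vs 90).
D5: worse on efficiency (78 vs 90).
D7: worse on efficiency (70 vs 90).
D8: worse on efficiency (87 vs 90).
D9: worse on efficiency (57 vs 90).
No option dominates D6.

none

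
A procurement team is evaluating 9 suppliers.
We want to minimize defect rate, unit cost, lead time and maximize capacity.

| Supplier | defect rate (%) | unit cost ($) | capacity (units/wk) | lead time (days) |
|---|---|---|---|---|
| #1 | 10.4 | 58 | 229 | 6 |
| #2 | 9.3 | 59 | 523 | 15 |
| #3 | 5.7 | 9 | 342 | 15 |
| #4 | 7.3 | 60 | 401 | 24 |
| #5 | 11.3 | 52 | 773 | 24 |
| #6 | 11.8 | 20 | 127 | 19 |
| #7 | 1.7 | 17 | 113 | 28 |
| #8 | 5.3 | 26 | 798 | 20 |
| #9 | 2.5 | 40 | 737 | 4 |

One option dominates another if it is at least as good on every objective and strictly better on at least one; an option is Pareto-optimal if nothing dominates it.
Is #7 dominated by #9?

No

#9 vs #7: #9 is worse on defect rate (2.5 vs 1.7), so it does not dominate #7.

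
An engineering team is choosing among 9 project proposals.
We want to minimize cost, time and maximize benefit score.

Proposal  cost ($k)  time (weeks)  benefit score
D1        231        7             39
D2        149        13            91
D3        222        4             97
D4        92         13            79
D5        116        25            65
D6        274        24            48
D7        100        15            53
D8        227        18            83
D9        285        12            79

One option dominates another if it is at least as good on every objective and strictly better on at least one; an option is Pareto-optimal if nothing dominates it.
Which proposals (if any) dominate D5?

D4: cost 92≤116, time 13≤25, benefit score 79≥65 — dominates D5.
Others (D1, D2, D3, D6, D7, D8, D9) are each worse than D5 on at least one objective.

D4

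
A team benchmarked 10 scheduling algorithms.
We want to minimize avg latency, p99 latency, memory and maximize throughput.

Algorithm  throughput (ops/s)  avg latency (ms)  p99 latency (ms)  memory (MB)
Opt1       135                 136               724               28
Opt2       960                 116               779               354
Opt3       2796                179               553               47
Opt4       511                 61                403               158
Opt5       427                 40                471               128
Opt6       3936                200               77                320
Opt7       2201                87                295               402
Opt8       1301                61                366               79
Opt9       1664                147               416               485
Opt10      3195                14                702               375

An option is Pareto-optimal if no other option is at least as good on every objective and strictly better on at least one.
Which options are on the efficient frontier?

Opt1: not dominated (best memory).
Opt2: dominated by Opt8 (throughput 1301≥960, avg latency 61≤116, p99 latency 366≤779, memory 79≤354).
Opt3: not dominated.
Opt4: dominated by Opt8 (throughput 1301≥511, avg latency 61≤61, p99 latency 366≤403, memory 79≤158).
Opt5: not dominated.
Opt6: not dominated (best throughput).
Opt7: not dominated.
Opt8: not dominated.
Opt9: dominated by Opt7 (throughput 2201≥1664, avg latency 87≤147, p99 latency 295≤416, memory 402≤485).
Opt10: not dominated (best avg latency).

Opt1, Opt3, Opt5, Opt6, Opt7, Opt8, Opt10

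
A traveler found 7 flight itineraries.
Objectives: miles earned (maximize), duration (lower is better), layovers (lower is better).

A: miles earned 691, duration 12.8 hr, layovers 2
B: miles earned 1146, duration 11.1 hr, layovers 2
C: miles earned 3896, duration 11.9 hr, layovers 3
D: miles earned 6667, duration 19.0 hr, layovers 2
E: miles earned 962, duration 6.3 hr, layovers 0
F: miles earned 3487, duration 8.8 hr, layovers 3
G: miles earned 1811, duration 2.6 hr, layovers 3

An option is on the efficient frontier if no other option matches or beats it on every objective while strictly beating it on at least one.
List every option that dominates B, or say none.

A: worse on miles earned (691 vs 1146).
C: worse on duration (11.9 vs 11.1).
D: worse on duration (19.0 vs 11.1).
E: worse on miles earned (962 vs 1146).
F: worse on layovers (3 vs 2).
G: worse on layovers (3 vs 2).
No option dominates B.

none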